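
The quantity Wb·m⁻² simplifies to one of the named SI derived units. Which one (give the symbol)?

Wb = V·s (flux: a volt is a weber per second),
    = kg·m²·s⁻²·A⁻¹.
Combining: Wb·m⁻² = (kg·m²·s⁻²·A⁻¹) · m⁻² = kg·s⁻²·A⁻¹.
kg·s⁻²·A⁻¹ is the base-SI form of the tesla.

T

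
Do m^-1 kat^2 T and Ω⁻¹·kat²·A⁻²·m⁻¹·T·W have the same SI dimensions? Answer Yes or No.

Yes

Left side:
  kat = mol/s = s⁻¹·mol (catalytic activity).
  So kat² = s⁻²·mol².
  T = Wb/m² (flux density = flux per area),
      = kg·s⁻²·A⁻¹.
  Combining: m⁻¹·kat²·T = m⁻¹ · (s⁻²·mol²) · (kg·s⁻²·A⁻¹) = kg·m⁻¹·s⁻⁴·A⁻¹·mol².
Right side:
  Ω = V/A (resistance = voltage per current),
      = kg·m²·s⁻³·A⁻².
  So Ω⁻¹ = kg⁻¹·m⁻²·s³·A².
  kat = mol/s = s⁻¹·mol (catalytic activity).
  So kat² = s⁻²·mol².
  T = Wb/m² (flux density = flux per area),
      = kg·s⁻²·A⁻¹.
  W = J/s (power = energy per time),
      = kg·m²·s⁻³.
  Combining: Ω⁻¹·kat²·A⁻²·m⁻¹·T·W = (kg⁻¹·m⁻²·s³·A²) · (s⁻²·mol²) · A⁻² · m⁻¹ · (kg·s⁻²·A⁻¹) · (kg·m²·s⁻³) = kg·m⁻¹·s⁻⁴·A⁻¹·mol².
Both reduce to kg·m⁻¹·s⁻⁴·A⁻¹·mol².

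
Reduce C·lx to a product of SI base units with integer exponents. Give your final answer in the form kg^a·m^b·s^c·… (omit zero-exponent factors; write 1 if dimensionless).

m⁻²·s·A·cd

C = s·A.
lx = m⁻²·cd.
Combining: C·lx = (s·A) · (m⁻²·cd) = m⁻²·s·A·cd.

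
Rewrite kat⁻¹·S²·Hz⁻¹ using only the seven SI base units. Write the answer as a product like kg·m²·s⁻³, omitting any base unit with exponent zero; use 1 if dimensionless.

kg⁻²·m⁻⁴·s⁸·A⁴·mol⁻¹

kat = mol/s = s⁻¹·mol (catalytic activity).
So kat⁻¹ = s·mol⁻¹.
S = 1/Ω (conductance is reciprocal resistance),
    = kg⁻¹·m⁻²·s³·A².
So S² = kg⁻²·m⁻⁴·s⁶·A⁴.
Hz = 1/s = s⁻¹ (frequency is cycles per second).
So Hz⁻¹ = s.
Combining: kat⁻¹·S²·Hz⁻¹ = (s·mol⁻¹) · (kg⁻²·m⁻⁴·s⁶·A⁴) · s = kg⁻²·m⁻⁴·s⁸·A⁴·mol⁻¹.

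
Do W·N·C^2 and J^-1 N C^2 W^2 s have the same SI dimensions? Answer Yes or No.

Yes

Left side:
  W = J/s (power = energy per time),
      = kg·m²·s⁻³.
  N = kg·m/s² = kg·m·s⁻² (force = mass × acceleration).
  C = A·s = s·A (charge = current × time).
  So C² = s²·A².
  Combining: W·N·C² = (kg·m²·s⁻³) · (kg·m·s⁻²) · (s²·A²) = kg²·m³·s⁻³·A².
Right side:
  J = N·m (work = force × distance),
      = kg·m²·s⁻².
  So J⁻¹ = kg⁻¹·m⁻²·s².
  N = kg·m/s² = kg·m·s⁻² (force = mass × acceleration).
  C = A·s = s·A (charge = current × time).
  So C² = s²·A².
  W = J/s (power = energy per time),
      = kg·m²·s⁻³.
  So W² = kg²·m⁴·s⁻⁶.
  Combining: J⁻¹·N·C²·W²·s = (kg⁻¹·m⁻²·s²) · (kg·m·s⁻²) · (s²·A²) · (kg²·m⁴·s⁻⁶) · s = kg²·m³·s⁻³·A².
Both reduce to kg²·m³·s⁻³·A².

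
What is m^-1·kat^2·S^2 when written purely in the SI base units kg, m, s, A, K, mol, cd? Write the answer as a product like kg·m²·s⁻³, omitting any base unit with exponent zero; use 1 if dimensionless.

kat = mol/s = s⁻¹·mol (catalytic activity).
So kat² = s⁻²·mol².
S = 1/Ω (conductance is reciprocal resistance),
    = kg⁻¹·m⁻²·s³·A².
So S² = kg⁻²·m⁻⁴·s⁶·A⁴.
Combining: m⁻¹·kat²·S² = m⁻¹ · (s⁻²·mol²) · (kg⁻²·m⁻⁴·s⁶·A⁴) = kg⁻²·m⁻⁵·s⁴·A⁴·mol².

kg⁻²·m⁻⁵·s⁴·A⁴·mol²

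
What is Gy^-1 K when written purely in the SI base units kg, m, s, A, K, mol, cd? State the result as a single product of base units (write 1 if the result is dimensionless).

m⁻²·s²·K

Gy = m²·s⁻².
So Gy⁻¹ = m⁻²·s².
Combining: Gy⁻¹·K = (m⁻²·s²) · K = m⁻²·s²·K.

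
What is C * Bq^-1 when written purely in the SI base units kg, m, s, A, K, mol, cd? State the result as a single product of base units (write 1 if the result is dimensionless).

C = s·A.
Bq = s⁻¹.
So Bq⁻¹ = s.
Combining: C·Bq⁻¹ = (s·A) · s = s²·A.

s²·A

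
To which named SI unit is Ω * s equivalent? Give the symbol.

H

Ω = V/A (resistance = voltage per current),
    = kg·m²·s⁻³·A⁻².
Combining: Ω·s = (kg·m²·s⁻³·A⁻²) · s = kg·m²·s⁻²·A⁻².
kg·m²·s⁻²·A⁻² is the base-SI form of the henry.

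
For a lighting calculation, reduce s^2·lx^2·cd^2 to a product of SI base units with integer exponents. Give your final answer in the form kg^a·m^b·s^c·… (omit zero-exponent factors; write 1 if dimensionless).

lx = lm/m² (illuminance = luminous flux per area),
    = m⁻²·cd.
So lx² = m⁻⁴·cd².
Combining: s²·lx²·cd² = s² · (m⁻⁴·cd²) · cd² = m⁻⁴·s²·cd⁴.

m⁻⁴·s²·cd⁴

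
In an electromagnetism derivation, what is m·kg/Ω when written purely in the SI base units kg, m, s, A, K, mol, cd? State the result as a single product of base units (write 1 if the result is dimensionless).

Ω = V/A (resistance = voltage per current),
    = kg·m²·s⁻³·A⁻².
So Ω⁻¹ = kg⁻¹·m⁻²·s³·A².
Combining: Ω⁻¹·m·kg = (kg⁻¹·m⁻²·s³·A²) · m · kg = m⁻¹·s³·A².

m⁻¹·s³·A²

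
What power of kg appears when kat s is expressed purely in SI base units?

0

kat = mol/s = s⁻¹·mol (catalytic activity).
Combining: kat·s = (s⁻¹·mol) · s = mol.
The exponent of kg is 0.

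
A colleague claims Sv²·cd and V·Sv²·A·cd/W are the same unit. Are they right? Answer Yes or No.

Left side:
  Sv = m²·s⁻².
  So Sv² = m⁴·s⁻⁴.
  Combining: Sv²·cd = (m⁴·s⁻⁴) · cd = m⁴·s⁻⁴·cd.
Right side:
  V = kg·m²·s⁻³·A⁻¹.
  W = kg·m²·s⁻³.
  So W⁻¹ = kg⁻¹·m⁻²·s³.
  Sv = m²·s⁻².
  So Sv² = m⁴·s⁻⁴.
  Combining: V·W⁻¹·Sv²·A·cd = (kg·m²·s⁻³·A⁻¹) · (kg⁻¹·m⁻²·s³) · (m⁴·s⁻⁴) · A · cd = m⁴·s⁻⁴·cd.
Both reduce to m⁴·s⁻⁴·cd.

Yes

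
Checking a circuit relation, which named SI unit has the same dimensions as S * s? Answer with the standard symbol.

F

S = 1/Ω (conductance is reciprocal resistance),
    = kg⁻¹·m⁻²·s³·A².
Combining: S·s = (kg⁻¹·m⁻²·s³·A²) · s = kg⁻¹·m⁻²·s⁴·A².
kg⁻¹·m⁻²·s⁴·A² is the base-SI form of the farad.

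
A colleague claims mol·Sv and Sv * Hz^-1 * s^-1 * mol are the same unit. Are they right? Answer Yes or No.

Yes

Left side:
  Sv = J/kg (equivalent dose = energy per mass),
      = m²·s⁻².
  Combining: mol·Sv = mol · (m²·s⁻²) = m²·s⁻²·mol.
Right side:
  Sv = J/kg (equivalent dose = energy per mass),
      = m²·s⁻².
  Hz = 1/s = s⁻¹ (frequency is cycles per second).
  So Hz⁻¹ = s.
  Combining: Sv·Hz⁻¹·s⁻¹·mol = (m²·s⁻²) · s · s⁻¹ · mol = m²·s⁻²·mol.
Both reduce to m²·s⁻²·mol.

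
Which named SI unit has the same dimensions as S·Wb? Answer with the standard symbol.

S = 1/Ω (conductance is reciprocal resistance),
    = kg⁻¹·m⁻²·s³·A².
Wb = V·s (flux: a volt is a weber per second),
    = kg·m²·s⁻²·A⁻¹.
Combining: S·Wb = (kg⁻¹·m⁻²·s³·A²) · (kg·m²·s⁻²·A⁻¹) = s·A.
s·A is the base-SI form of the coulomb.

C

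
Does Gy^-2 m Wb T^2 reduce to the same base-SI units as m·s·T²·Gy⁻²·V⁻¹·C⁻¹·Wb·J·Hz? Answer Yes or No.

Yes

Left side:
  Gy = J/kg (absorbed dose = energy per mass),
      = m²·s⁻².
  So Gy⁻² = m⁻⁴·s⁴.
  Wb = V·s (flux: a volt is a weber per second),
      = kg·m²·s⁻²·A⁻¹.
  T = Wb/m² (flux density = flux per area),
      = kg·s⁻²·A⁻¹.
  So T² = kg²·s⁻⁴·A⁻².
  Combining: Gy⁻²·m·Wb·T² = (m⁻⁴·s⁴) · m · (kg·m²·s⁻²·A⁻¹) · (kg²·s⁻⁴·A⁻²) = kg³·m⁻¹·s⁻²·A⁻³.
Right side:
  T = Wb/m² (flux density = flux per area),
      = kg·s⁻²·A⁻¹.
  So T² = kg²·s⁻⁴·A⁻².
  Gy = J/kg (absorbed dose = energy per mass),
      = m²·s⁻².
  So Gy⁻² = m⁻⁴·s⁴.
  V = W/A (potential = power per current),
      = kg·m²·s⁻³·A⁻¹.
  So V⁻¹ = kg⁻¹·m⁻²·s³·A.
  C = A·s = s·A (charge = current × time).
  So C⁻¹ = s⁻¹·A⁻¹.
  Wb = V·s (flux: a volt is a weber per second),
      = kg·m²·s⁻²·A⁻¹.
  J = N·m (work = force × distance),
      = kg·m²·s⁻².
  Hz = 1/s = s⁻¹ (frequency is cycles per second).
  Combining: m·s·T²·Gy⁻²·V⁻¹·C⁻¹·Wb·J·Hz = m · s · (kg²·s⁻⁴·A⁻²) · (m⁻⁴·s⁴) · (kg⁻¹·m⁻²·s³·A) · (s⁻¹·A⁻¹) · (kg·m²·s⁻²·A⁻¹) · (kg·m²·s⁻²) · s⁻¹ = kg³·m⁻¹·s⁻²·A⁻³.
Both reduce to kg³·m⁻¹·s⁻²·A⁻³.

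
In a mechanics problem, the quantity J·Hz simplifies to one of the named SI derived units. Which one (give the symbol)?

J = N·m (work = force × distance),
    = kg·m²·s⁻².
Hz = 1/s = s⁻¹ (frequency is cycles per second).
Combining: J·Hz = (kg·m²·s⁻²) · s⁻¹ = kg·m²·s⁻³.
kg·m²·s⁻³ is the base-SI form of the watt.

W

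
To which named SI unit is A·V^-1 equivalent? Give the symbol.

V = W/A (potential = power per current),
    = kg·m²·s⁻³·A⁻¹.
So V⁻¹ = kg⁻¹·m⁻²·s³·A.
Combining: A·V⁻¹ = A · (kg⁻¹·m⁻²·s³·A) = kg⁻¹·m⁻²·s³·A².
kg⁻¹·m⁻²·s³·A² is the base-SI form of the siemens.

S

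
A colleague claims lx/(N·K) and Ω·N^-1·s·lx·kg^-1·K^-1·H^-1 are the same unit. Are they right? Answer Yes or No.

No

Left side:
  N = kg·m·s⁻².
  So N⁻¹ = kg⁻¹·m⁻¹·s².
  lx = m⁻²·cd.
  Combining: N⁻¹·lx·K⁻¹ = (kg⁻¹·m⁻¹·s²) · (m⁻²·cd) · K⁻¹ = kg⁻¹·m⁻³·s²·K⁻¹·cd.
Right side:
  Ω = V/A (resistance = voltage per current),
      = kg·m²·s⁻³·A⁻².
  N = kg·m/s² = kg·m·s⁻² (force = mass × acceleration).
  So N⁻¹ = kg⁻¹·m⁻¹·s².
  lx = lm/m² (illuminance = luminous flux per area),
      = m⁻²·cd.
  H = Wb/A (inductance = flux per current),
      = kg·m²·s⁻²·A⁻².
  So H⁻¹ = kg⁻¹·m⁻²·s²·A².
  Combining: Ω·N⁻¹·s·lx·kg⁻¹·K⁻¹·H⁻¹ = (kg·m²·s⁻³·A⁻²) · (kg⁻¹·m⁻¹·s²) · s · (m⁻²·cd) · kg⁻¹ · K⁻¹ · (kg⁻¹·m⁻²·s²·A²) = kg⁻²·m⁻³·s²·K⁻¹·cd.
Left is kg⁻¹·m⁻³·s²·K⁻¹·cd; right is kg⁻²·m⁻³·s²·K⁻¹·cd — different.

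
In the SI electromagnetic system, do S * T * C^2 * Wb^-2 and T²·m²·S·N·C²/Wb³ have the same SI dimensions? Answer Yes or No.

Left side:
  S = 1/Ω (conductance is reciprocal resistance),
      = kg⁻¹·m⁻²·s³·A².
  T = Wb/m² (flux density = flux per area),
      = kg·s⁻²·A⁻¹.
  C = A·s = s·A (charge = current × time).
  So C² = s²·A².
  Wb = V·s (flux: a volt is a weber per second),
      = kg·m²·s⁻²·A⁻¹.
  So Wb⁻² = kg⁻²·m⁻⁴·s⁴·A².
  Combining: S·T·C²·Wb⁻² = (kg⁻¹·m⁻²·s³·A²) · (kg·s⁻²·A⁻¹) · (s²·A²) · (kg⁻²·m⁻⁴·s⁴·A²) = kg⁻²·m⁻⁶·s⁷·A⁵.
Right side:
  T = Wb/m² (flux density = flux per area),
      = kg·s⁻²·A⁻¹.
  So T² = kg²·s⁻⁴·A⁻².
  S = 1/Ω (conductance is reciprocal resistance),
      = kg⁻¹·m⁻²·s³·A².
  N = kg·m/s² = kg·m·s⁻² (force = mass × acceleration).
  Wb = V·s (flux: a volt is a weber per second),
      = kg·m²·s⁻²·A⁻¹.
  So Wb⁻³ = kg⁻³·m⁻⁶·s⁶·A³.
  C = A·s = s·A (charge = current × time).
  So C² = s²·A².
  Combining: T²·m²·S·N·Wb⁻³·C² = (kg²·s⁻⁴·A⁻²) · m² · (kg⁻¹·m⁻²·s³·A²) · (kg·m·s⁻²) · (kg⁻³·m⁻⁶·s⁶·A³) · (s²·A²) = kg⁻¹·m⁻⁵·s⁵·A⁵.
Left is kg⁻²·m⁻⁶·s⁷·A⁵; right is kg⁻¹·m⁻⁵·s⁵·A⁵ — different.

No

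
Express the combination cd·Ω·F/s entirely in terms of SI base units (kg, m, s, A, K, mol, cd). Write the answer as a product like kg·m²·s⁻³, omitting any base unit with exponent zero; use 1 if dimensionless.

Ω = kg·m²·s⁻³·A⁻².
F = kg⁻¹·m⁻²·s⁴·A².
Combining: s⁻¹·cd·Ω·F = s⁻¹ · cd · (kg·m²·s⁻³·A⁻²) · (kg⁻¹·m⁻²·s⁴·A²) = cd.

cd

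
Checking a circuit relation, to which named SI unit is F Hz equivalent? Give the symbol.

S

F = C/V (capacitance = charge per voltage),
    = A·s/(kg·m²·s⁻³·A⁻¹) (substituting C and V),
    = kg⁻¹·m⁻²·s⁴·A².
Hz = 1/s = s⁻¹ (frequency is cycles per second).
Combining: F·Hz = (kg⁻¹·m⁻²·s⁴·A²) · s⁻¹ = kg⁻¹·m⁻²·s³·A².
kg⁻¹·m⁻²·s³·A² is the base-SI form of the siemens.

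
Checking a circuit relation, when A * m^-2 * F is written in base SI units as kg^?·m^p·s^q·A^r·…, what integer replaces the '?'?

F = C/V (capacitance = charge per voltage),
    = A·s/(kg·m²·s⁻³·A⁻¹) (substituting C and V),
    = kg⁻¹·m⁻²·s⁴·A².
Combining: A·m⁻²·F = A · m⁻² · (kg⁻¹·m⁻²·s⁴·A²) = kg⁻¹·m⁻⁴·s⁴·A³.
The exponent of kg is -1.

-1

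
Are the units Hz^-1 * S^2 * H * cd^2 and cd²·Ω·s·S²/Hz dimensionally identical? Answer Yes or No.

Yes

Left side:
  Hz = 1/s = s⁻¹ (frequency is cycles per second).
  So Hz⁻¹ = s.
  S = 1/Ω (conductance is reciprocal resistance),
      = kg⁻¹·m⁻²·s³·A².
  So S² = kg⁻²·m⁻⁴·s⁶·A⁴.
  H = Wb/A (inductance = flux per current),
      = kg·m²·s⁻²·A⁻².
  Combining: Hz⁻¹·S²·H·cd² = s · (kg⁻²·m⁻⁴·s⁶·A⁴) · (kg·m²·s⁻²·A⁻²) · cd² = kg⁻¹·m⁻²·s⁵·A²·cd².
Right side:
  Hz = 1/s = s⁻¹ (frequency is cycles per second).
  So Hz⁻¹ = s.
  Ω = V/A (resistance = voltage per current),
      = kg·m²·s⁻³·A⁻².
  S = 1/Ω (conductance is reciprocal resistance),
      = kg⁻¹·m⁻²·s³·A².
  So S² = kg⁻²·m⁻⁴·s⁶·A⁴.
  Combining: cd²·Hz⁻¹·Ω·s·S² = cd² · s · (kg·m²·s⁻³·A⁻²) · s · (kg⁻²·m⁻⁴·s⁶·A⁴) = kg⁻¹·m⁻²·s⁵·A²·cd².
Both reduce to kg⁻¹·m⁻²·s⁵·A²·cd².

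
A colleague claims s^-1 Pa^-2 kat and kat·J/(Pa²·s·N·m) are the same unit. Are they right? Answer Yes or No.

Yes

Left side:
  Pa = kg·m⁻¹·s⁻².
  So Pa⁻² = kg⁻²·m²·s⁴.
  kat = s⁻¹·mol.
  Combining: s⁻¹·Pa⁻²·kat = s⁻¹ · (kg⁻²·m²·s⁴) · (s⁻¹·mol) = kg⁻²·m²·s²·mol.
Right side:
  Pa = N/m² (pressure = force per area),
      = kg·m⁻¹·s⁻².
  So Pa⁻² = kg⁻²·m²·s⁴.
  N = kg·m/s² = kg·m·s⁻² (force = mass × acceleration).
  So N⁻¹ = kg⁻¹·m⁻¹·s².
  kat = mol/s = s⁻¹·mol (catalytic activity).
  J = N·m (work = force × distance),
      = kg·m²·s⁻².
  Combining: Pa⁻²·s⁻¹·N⁻¹·kat·m⁻¹·J = (kg⁻²·m²·s⁴) · s⁻¹ · (kg⁻¹·m⁻¹·s²) · (s⁻¹·mol) · m⁻¹ · (kg·m²·s⁻²) = kg⁻²·m²·s²·mol.
Both reduce to kg⁻²·m²·s²·mol.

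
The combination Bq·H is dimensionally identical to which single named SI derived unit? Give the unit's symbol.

Ω

Bq = 1/s = s⁻¹ (activity is decays per second).
H = Wb/A (inductance = flux per current),
    = kg·m²·s⁻²·A⁻².
Combining: Bq·H = s⁻¹ · (kg·m²·s⁻²·A⁻²) = kg·m²·s⁻³·A⁻².
kg·m²·s⁻³·A⁻² is the base-SI form of the ohm.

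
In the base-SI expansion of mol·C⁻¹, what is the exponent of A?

C = A·s = s·A (charge = current × time).
So C⁻¹ = s⁻¹·A⁻¹.
Combining: mol·C⁻¹ = mol · (s⁻¹·A⁻¹) = s⁻¹·A⁻¹·mol.
The exponent of A is -1.

-1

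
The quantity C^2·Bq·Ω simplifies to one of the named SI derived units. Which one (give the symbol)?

C = A·s = s·A (charge = current × time).
So C² = s²·A².
Bq = 1/s = s⁻¹ (activity is decays per second).
Ω = V/A (resistance = voltage per current),
    = kg·m²·s⁻³·A⁻².
Combining: C²·Bq·Ω = (s²·A²) · s⁻¹ · (kg·m²·s⁻³·A⁻²) = kg·m²·s⁻².
kg·m²·s⁻² is the base-SI form of the joule.

J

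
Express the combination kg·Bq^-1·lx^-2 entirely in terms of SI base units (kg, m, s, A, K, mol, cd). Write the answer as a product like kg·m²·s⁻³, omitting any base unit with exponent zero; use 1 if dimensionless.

Bq = 1/s = s⁻¹ (activity is decays per second).
So Bq⁻¹ = s.
lx = lm/m² (illuminance = luminous flux per area),
    = m⁻²·cd.
So lx⁻² = m⁴·cd⁻².
Combining: kg·Bq⁻¹·lx⁻² = kg · s · (m⁴·cd⁻²) = kg·m⁴·s·cd⁻².

kg·m⁴·s·cd⁻²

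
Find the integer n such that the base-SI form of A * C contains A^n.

2

C = s·A.
Combining: A·C = A · (s·A) = s·A².
The exponent of A is 2.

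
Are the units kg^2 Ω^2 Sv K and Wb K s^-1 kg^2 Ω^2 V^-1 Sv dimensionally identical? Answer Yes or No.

Yes

Left side:
  Ω = kg·m²·s⁻³·A⁻².
  So Ω² = kg²·m⁴·s⁻⁶·A⁻⁴.
  Sv = m²·s⁻².
  Combining: kg²·Ω²·Sv·K = kg² · (kg²·m⁴·s⁻⁶·A⁻⁴) · (m²·s⁻²) · K = kg⁴·m⁶·s⁻⁸·A⁻⁴·K.
Right side:
  Wb = V·s (flux: a volt is a weber per second),
      = kg·m²·s⁻²·A⁻¹.
  Ω = V/A (resistance = voltage per current),
      = kg·m²·s⁻³·A⁻².
  So Ω² = kg²·m⁴·s⁻⁶·A⁻⁴.
  V = W/A (potential = power per current),
      = kg·m²·s⁻³·A⁻¹.
  So V⁻¹ = kg⁻¹·m⁻²·s³·A.
  Sv = J/kg (equivalent dose = energy per mass),
      = m²·s⁻².
  Combining: Wb·K·s⁻¹·kg²·Ω²·V⁻¹·Sv = (kg·m²·s⁻²·A⁻¹) · K · s⁻¹ · kg² · (kg²·m⁴·s⁻⁶·A⁻⁴) · (kg⁻¹·m⁻²·s³·A) · (m²·s⁻²) = kg⁴·m⁶·s⁻⁸·A⁻⁴·K.
Both reduce to kg⁴·m⁶·s⁻⁸·A⁻⁴·K.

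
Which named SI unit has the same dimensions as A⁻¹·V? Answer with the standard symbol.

V = kg·m²·s⁻³·A⁻¹.
Combining: A⁻¹·V = A⁻¹ · (kg·m²·s⁻³·A⁻¹) = kg·m²·s⁻³·A⁻².
kg·m²·s⁻³·A⁻² is the base-SI form of the ohm.

Ω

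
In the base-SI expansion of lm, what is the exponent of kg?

0

lm = cd·sr = cd (luminous flux; sr is dimensionless).
The exponent of kg is 0.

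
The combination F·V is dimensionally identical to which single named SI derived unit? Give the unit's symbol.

C

F = kg⁻¹·m⁻²·s⁴·A².
V = kg·m²·s⁻³·A⁻¹.
Combining: F·V = (kg⁻¹·m⁻²·s⁴·A²) · (kg·m²·s⁻³·A⁻¹) = s·A.
s·A is the base-SI form of the coulomb.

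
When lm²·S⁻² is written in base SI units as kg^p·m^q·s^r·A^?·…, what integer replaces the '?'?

-4

lm = cd·sr = cd (luminous flux; sr is dimensionless).
So lm² = cd².
S = 1/Ω (conductance is reciprocal resistance),
    = kg⁻¹·m⁻²·s³·A².
So S⁻² = kg²·m⁴·s⁻⁶·A⁻⁴.
Combining: lm²·S⁻² = cd² · (kg²·m⁴·s⁻⁶·A⁻⁴) = kg²·m⁴·s⁻⁶·A⁻⁴·cd².
The exponent of A is -4.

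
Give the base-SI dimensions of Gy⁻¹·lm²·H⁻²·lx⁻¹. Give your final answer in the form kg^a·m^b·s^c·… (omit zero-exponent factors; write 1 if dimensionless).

kg⁻²·m⁻⁴·s⁶·A⁴·cd

Gy = J/kg (absorbed dose = energy per mass),
    = m²·s⁻².
So Gy⁻¹ = m⁻²·s².
lm = cd·sr = cd (luminous flux; sr is dimensionless).
So lm² = cd².
H = Wb/A (inductance = flux per current),
    = kg·m²·s⁻²·A⁻².
So H⁻² = kg⁻²·m⁻⁴·s⁴·A⁴.
lx = lm/m² (illuminance = luminous flux per area),
    = m⁻²·cd.
So lx⁻¹ = m²·cd⁻¹.
Combining: Gy⁻¹·lm²·H⁻²·lx⁻¹ = (m⁻²·s²) · cd² · (kg⁻²·m⁻⁴·s⁴·A⁴) · (m²·cd⁻¹) = kg⁻²·m⁻⁴·s⁶·A⁴·cd.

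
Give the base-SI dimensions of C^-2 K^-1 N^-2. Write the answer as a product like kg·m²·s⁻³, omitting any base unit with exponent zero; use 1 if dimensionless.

kg⁻²·m⁻²·s²·A⁻²·K⁻¹

C = A·s = s·A (charge = current × time).
So C⁻² = s⁻²·A⁻².
N = kg·m/s² = kg·m·s⁻² (force = mass × acceleration).
So N⁻² = kg⁻²·m⁻²·s⁴.
Combining: C⁻²·K⁻¹·N⁻² = (s⁻²·A⁻²) · K⁻¹ · (kg⁻²·m⁻²·s⁴) = kg⁻²·m⁻²·s²·A⁻²·K⁻¹.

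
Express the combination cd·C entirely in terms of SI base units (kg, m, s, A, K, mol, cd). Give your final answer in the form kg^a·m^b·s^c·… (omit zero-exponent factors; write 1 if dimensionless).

s·A·cd

C = A·s = s·A (charge = current × time).
Combining: cd·C = cd · (s·A) = s·A·cd.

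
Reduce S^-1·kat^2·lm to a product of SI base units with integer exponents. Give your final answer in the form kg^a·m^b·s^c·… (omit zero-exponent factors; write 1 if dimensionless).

kg·m²·s⁻⁵·A⁻²·mol²·cd

S = kg⁻¹·m⁻²·s³·A².
So S⁻¹ = kg·m²·s⁻³·A⁻².
kat = s⁻¹·mol.
So kat² = s⁻²·mol².
lm = cd.
Combining: S⁻¹·kat²·lm = (kg·m²·s⁻³·A⁻²) · (s⁻²·mol²) · cd = kg·m²·s⁻⁵·A⁻²·mol²·cd.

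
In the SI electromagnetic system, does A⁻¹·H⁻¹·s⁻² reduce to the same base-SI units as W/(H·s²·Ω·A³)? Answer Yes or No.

Left side:
  H = Wb/A (inductance = flux per current),
      = kg·m²·s⁻²·A⁻².
  So H⁻¹ = kg⁻¹·m⁻²·s²·A².
  Combining: A⁻¹·H⁻¹·s⁻² = A⁻¹ · (kg⁻¹·m⁻²·s²·A²) · s⁻² = kg⁻¹·m⁻²·A.
Right side:
  H = kg·m²·s⁻²·A⁻².
  So H⁻¹ = kg⁻¹·m⁻²·s²·A².
  Ω = kg·m²·s⁻³·A⁻².
  So Ω⁻¹ = kg⁻¹·m⁻²·s³·A².
  W = kg·m²·s⁻³.
  Combining: H⁻¹·s⁻²·Ω⁻¹·W·A⁻³ = (kg⁻¹·m⁻²·s²·A²) · s⁻² · (kg⁻¹·m⁻²·s³·A²) · (kg·m²·s⁻³) · A⁻³ = kg⁻¹·m⁻²·A.
Both reduce to kg⁻¹·m⁻²·A.

Yes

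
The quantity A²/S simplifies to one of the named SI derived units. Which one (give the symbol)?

W

S = kg⁻¹·m⁻²·s³·A².
So S⁻¹ = kg·m²·s⁻³·A⁻².
Combining: A²·S⁻¹ = A² · (kg·m²·s⁻³·A⁻²) = kg·m²·s⁻³.
kg·m²·s⁻³ is the base-SI form of the watt.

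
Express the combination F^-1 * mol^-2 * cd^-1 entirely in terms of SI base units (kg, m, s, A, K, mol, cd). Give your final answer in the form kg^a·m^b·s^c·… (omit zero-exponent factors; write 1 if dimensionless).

F = C/V (capacitance = charge per voltage),
    = A·s/(kg·m²·s⁻³·A⁻¹) (substituting C and V),
    = kg⁻¹·m⁻²·s⁴·A².
So F⁻¹ = kg·m²·s⁻⁴·A⁻².
Combining: F⁻¹·mol⁻²·cd⁻¹ = (kg·m²·s⁻⁴·A⁻²) · mol⁻² · cd⁻¹ = kg·m²·s⁻⁴·A⁻²·mol⁻²·cd⁻¹.

kg·m²·s⁻⁴·A⁻²·mol⁻²·cd⁻¹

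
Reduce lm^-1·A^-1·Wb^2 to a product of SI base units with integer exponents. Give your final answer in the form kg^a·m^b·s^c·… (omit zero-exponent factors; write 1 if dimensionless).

lm = cd.
So lm⁻¹ = cd⁻¹.
Wb = kg·m²·s⁻²·A⁻¹.
So Wb² = kg²·m⁴·s⁻⁴·A⁻².
Combining: lm⁻¹·A⁻¹·Wb² = cd⁻¹ · A⁻¹ · (kg²·m⁴·s⁻⁴·A⁻²) = kg²·m⁴·s⁻⁴·A⁻³·cd⁻¹.

kg²·m⁴·s⁻⁴·A⁻³·cd⁻¹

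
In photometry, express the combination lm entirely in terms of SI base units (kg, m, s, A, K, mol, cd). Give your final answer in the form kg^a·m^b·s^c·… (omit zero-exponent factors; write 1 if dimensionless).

lm = cd.

cd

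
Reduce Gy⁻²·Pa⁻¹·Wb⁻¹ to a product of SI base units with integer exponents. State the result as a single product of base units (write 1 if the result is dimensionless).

kg⁻²·m⁻⁵·s⁸·A

Gy = m²·s⁻².
So Gy⁻² = m⁻⁴·s⁴.
Pa = kg·m⁻¹·s⁻².
So Pa⁻¹ = kg⁻¹·m·s².
Wb = kg·m²·s⁻²·A⁻¹.
So Wb⁻¹ = kg⁻¹·m⁻²·s²·A.
Combining: Gy⁻²·Pa⁻¹·Wb⁻¹ = (m⁻⁴·s⁴) · (kg⁻¹·m·s²) · (kg⁻¹·m⁻²·s²·A) = kg⁻²·m⁻⁵·s⁸·A.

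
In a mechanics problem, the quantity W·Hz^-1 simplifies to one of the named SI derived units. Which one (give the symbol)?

W = kg·m²·s⁻³.
Hz = s⁻¹.
So Hz⁻¹ = s.
Combining: W·Hz⁻¹ = (kg·m²·s⁻³) · s = kg·m²·s⁻².
kg·m²·s⁻² is the base-SI form of the joule.

J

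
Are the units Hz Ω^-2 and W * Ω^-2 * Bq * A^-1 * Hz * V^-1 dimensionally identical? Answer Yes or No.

No

Left side:
  Hz = 1/s = s⁻¹ (frequency is cycles per second).
  Ω = V/A (resistance = voltage per current),
      = kg·m²·s⁻³·A⁻².
  So Ω⁻² = kg⁻²·m⁻⁴·s⁶·A⁴.
  Combining: Hz·Ω⁻² = s⁻¹ · (kg⁻²·m⁻⁴·s⁶·A⁴) = kg⁻²·m⁻⁴·s⁵·A⁴.
Right side:
  W = J/s (power = energy per time),
      = kg·m²·s⁻³.
  Ω = V/A (resistance = voltage per current),
      = kg·m²·s⁻³·A⁻².
  So Ω⁻² = kg⁻²·m⁻⁴·s⁶·A⁴.
  Bq = 1/s = s⁻¹ (activity is decays per second).
  Hz = 1/s = s⁻¹ (frequency is cycles per second).
  V = W/A (potential = power per current),
      = kg·m²·s⁻³·A⁻¹.
  So V⁻¹ = kg⁻¹·m⁻²·s³·A.
  Combining: W·Ω⁻²·Bq·A⁻¹·Hz·V⁻¹ = (kg·m²·s⁻³) · (kg⁻²·m⁻⁴·s⁶·A⁴) · s⁻¹ · A⁻¹ · s⁻¹ · (kg⁻¹·m⁻²·s³·A) = kg⁻²·m⁻⁴·s⁴·A⁴.
Left is kg⁻²·m⁻⁴·s⁵·A⁴; right is kg⁻²·m⁻⁴·s⁴·A⁴ — different.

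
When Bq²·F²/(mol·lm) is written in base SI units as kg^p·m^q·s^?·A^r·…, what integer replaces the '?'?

6

Bq = 1/s = s⁻¹ (activity is decays per second).
So Bq² = s⁻².
lm = cd·sr = cd (luminous flux; sr is dimensionless).
So lm⁻¹ = cd⁻¹.
F = C/V (capacitance = charge per voltage),
    = A·s/(kg·m²·s⁻³·A⁻¹) (substituting C and V),
    = kg⁻¹·m⁻²·s⁴·A².
So F² = kg⁻²·m⁻⁴·s⁸·A⁴.
Combining: mol⁻¹·Bq²·lm⁻¹·F² = mol⁻¹ · s⁻² · cd⁻¹ · (kg⁻²·m⁻⁴·s⁸·A⁴) = kg⁻²·m⁻⁴·s⁶·A⁴·mol⁻¹·cd⁻¹.
The exponent of s is 6.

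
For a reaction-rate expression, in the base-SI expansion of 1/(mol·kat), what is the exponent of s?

1

kat = mol/s = s⁻¹·mol (catalytic activity).
So kat⁻¹ = s·mol⁻¹.
Combining: mol⁻¹·kat⁻¹ = mol⁻¹ · (s·mol⁻¹) = s·mol⁻².
The exponent of s is 1.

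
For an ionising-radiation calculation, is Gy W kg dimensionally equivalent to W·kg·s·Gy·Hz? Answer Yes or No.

Left side:
  Gy = m²·s⁻².
  W = kg·m²·s⁻³.
  Combining: Gy·W·kg = (m²·s⁻²) · (kg·m²·s⁻³) · kg = kg²·m⁴·s⁻⁵.
Right side:
  W = kg·m²·s⁻³.
  Gy = m²·s⁻².
  Hz = s⁻¹.
  Combining: W·kg·s·Gy·Hz = (kg·m²·s⁻³) · kg · s · (m²·s⁻²) · s⁻¹ = kg²·m⁴·s⁻⁵.
Both reduce to kg²·m⁴·s⁻⁵.

Yes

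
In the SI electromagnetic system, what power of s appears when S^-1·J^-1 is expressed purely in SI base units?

S = kg⁻¹·m⁻²·s³·A².
So S⁻¹ = kg·m²·s⁻³·A⁻².
J = kg·m²·s⁻².
So J⁻¹ = kg⁻¹·m⁻²·s².
Combining: S⁻¹·J⁻¹ = (kg·m²·s⁻³·A⁻²) · (kg⁻¹·m⁻²·s²) = s⁻¹·A⁻².
The exponent of s is -1.

-1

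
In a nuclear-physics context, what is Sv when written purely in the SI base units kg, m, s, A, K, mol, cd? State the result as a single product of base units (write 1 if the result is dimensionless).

m²·s⁻²

Sv = J/kg (equivalent dose = energy per mass),
    = m²·s⁻².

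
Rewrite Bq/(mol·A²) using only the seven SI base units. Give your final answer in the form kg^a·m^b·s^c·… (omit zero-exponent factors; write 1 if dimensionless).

Bq = s⁻¹.
Combining: mol⁻¹·A⁻²·Bq = mol⁻¹ · A⁻² · s⁻¹ = s⁻¹·A⁻²·mol⁻¹.

s⁻¹·A⁻²·mol⁻¹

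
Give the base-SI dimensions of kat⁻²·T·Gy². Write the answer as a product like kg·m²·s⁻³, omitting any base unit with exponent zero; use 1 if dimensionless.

kat = mol/s = s⁻¹·mol (catalytic activity).
So kat⁻² = s²·mol⁻².
T = Wb/m² (flux density = flux per area),
    = kg·s⁻²·A⁻¹.
Gy = J/kg (absorbed dose = energy per mass),
    = m²·s⁻².
So Gy² = m⁴·s⁻⁴.
Combining: kat⁻²·T·Gy² = (s²·mol⁻²) · (kg·s⁻²·A⁻¹) · (m⁴·s⁻⁴) = kg·m⁴·s⁻⁴·A⁻¹·mol⁻².

kg·m⁴·s⁻⁴·A⁻¹·mol⁻²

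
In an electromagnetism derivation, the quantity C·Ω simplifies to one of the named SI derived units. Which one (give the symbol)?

Wb

C = s·A.
Ω = kg·m²·s⁻³·A⁻².
Combining: C·Ω = (s·A) · (kg·m²·s⁻³·A⁻²) = kg·m²·s⁻²·A⁻¹.
kg·m²·s⁻²·A⁻¹ is the base-SI form of the weber.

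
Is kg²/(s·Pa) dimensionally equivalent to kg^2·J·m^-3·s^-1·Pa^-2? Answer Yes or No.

Yes

Left side:
  Pa = N/m² (pressure = force per area),
      = kg·m⁻¹·s⁻².
  So Pa⁻¹ = kg⁻¹·m·s².
  Combining: s⁻¹·kg²·Pa⁻¹ = s⁻¹ · kg² · (kg⁻¹·m·s²) = kg·m·s.
Right side:
  J = kg·m²·s⁻².
  Pa = kg·m⁻¹·s⁻².
  So Pa⁻² = kg⁻²·m²·s⁴.
  Combining: kg²·J·m⁻³·s⁻¹·Pa⁻² = kg² · (kg·m²·s⁻²) · m⁻³ · s⁻¹ · (kg⁻²·m²·s⁴) = kg·m·s.
Both reduce to kg·m·s.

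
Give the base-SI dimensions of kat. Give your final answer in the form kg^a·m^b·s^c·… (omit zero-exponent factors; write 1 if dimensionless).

kat = s⁻¹·mol.

s⁻¹·mol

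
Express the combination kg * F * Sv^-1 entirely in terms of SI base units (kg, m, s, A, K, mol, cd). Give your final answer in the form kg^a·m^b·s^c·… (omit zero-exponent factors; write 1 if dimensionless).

F = C/V (capacitance = charge per voltage),
    = A·s/(kg·m²·s⁻³·A⁻¹) (substituting C and V),
    = kg⁻¹·m⁻²·s⁴·A².
Sv = J/kg (equivalent dose = energy per mass),
    = m²·s⁻².
So Sv⁻¹ = m⁻²·s².
Combining: kg·F·Sv⁻¹ = kg · (kg⁻¹·m⁻²·s⁴·A²) · (m⁻²·s²) = m⁻⁴·s⁶·A².

m⁻⁴·s⁶·A²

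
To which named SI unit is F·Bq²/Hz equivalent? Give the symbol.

Hz = s⁻¹.
So Hz⁻¹ = s.
F = kg⁻¹·m⁻²·s⁴·A².
Bq = s⁻¹.
So Bq² = s⁻².
Combining: Hz⁻¹·F·Bq² = s · (kg⁻¹·m⁻²·s⁴·A²) · s⁻² = kg⁻¹·m⁻²·s³·A².
kg⁻¹·m⁻²·s³·A² is the base-SI form of the siemens.

S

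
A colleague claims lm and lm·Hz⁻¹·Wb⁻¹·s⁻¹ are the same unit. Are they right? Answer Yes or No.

No

Left side:
  lm = cd·sr = cd (luminous flux; sr is dimensionless).
Right side:
  lm = cd.
  Hz = s⁻¹.
  So Hz⁻¹ = s.
  Wb = kg·m²·s⁻²·A⁻¹.
  So Wb⁻¹ = kg⁻¹·m⁻²·s²·A.
  Combining: lm·Hz⁻¹·Wb⁻¹·s⁻¹ = cd · s · (kg⁻¹·m⁻²·s²·A) · s⁻¹ = kg⁻¹·m⁻²·s²·A·cd.
Left is cd; right is kg⁻¹·m⁻²·s²·A·cd — different.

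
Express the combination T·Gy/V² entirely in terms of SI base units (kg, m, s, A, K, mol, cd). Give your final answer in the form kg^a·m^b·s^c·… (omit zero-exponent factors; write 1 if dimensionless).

kg⁻¹·m⁻²·s²·A

V = W/A (potential = power per current),
    = kg·m²·s⁻³·A⁻¹.
So V⁻² = kg⁻²·m⁻⁴·s⁶·A².
T = Wb/m² (flux density = flux per area),
    = kg·s⁻²·A⁻¹.
Gy = J/kg (absorbed dose = energy per mass),
    = m²·s⁻².
Combining: V⁻²·T·Gy = (kg⁻²·m⁻⁴·s⁶·A²) · (kg·s⁻²·A⁻¹) · (m²·s⁻²) = kg⁻¹·m⁻²·s²·A.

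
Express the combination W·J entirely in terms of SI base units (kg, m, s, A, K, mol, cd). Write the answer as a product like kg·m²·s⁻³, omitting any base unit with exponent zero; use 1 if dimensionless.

kg²·m⁴·s⁻⁵

W = J/s (power = energy per time),
    = kg·m²·s⁻³.
J = N·m (work = force × distance),
    = kg·m²·s⁻².
Combining: W·J = (kg·m²·s⁻³) · (kg·m²·s⁻²) = kg²·m⁴·s⁻⁵.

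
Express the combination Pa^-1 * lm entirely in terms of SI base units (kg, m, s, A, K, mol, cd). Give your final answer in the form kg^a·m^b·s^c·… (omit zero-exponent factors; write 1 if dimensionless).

kg⁻¹·m·s²·cd

Pa = kg·m⁻¹·s⁻².
So Pa⁻¹ = kg⁻¹·m·s².
lm = cd.
Combining: Pa⁻¹·lm = (kg⁻¹·m·s²) · cd = kg⁻¹·m·s²·cd.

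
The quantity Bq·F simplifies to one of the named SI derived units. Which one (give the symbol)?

S

Bq = s⁻¹.
F = kg⁻¹·m⁻²·s⁴·A².
Combining: Bq·F = s⁻¹ · (kg⁻¹·m⁻²·s⁴·A²) = kg⁻¹·m⁻²·s³·A².
kg⁻¹·m⁻²·s³·A² is the base-SI form of the siemens.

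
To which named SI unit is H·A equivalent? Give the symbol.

H = Wb/A (inductance = flux per current),
    = kg·m²·s⁻²·A⁻².
Combining: H·A = (kg·m²·s⁻²·A⁻²) · A = kg·m²·s⁻²·A⁻¹.
kg·m²·s⁻²·A⁻¹ is the base-SI form of the weber.

Wb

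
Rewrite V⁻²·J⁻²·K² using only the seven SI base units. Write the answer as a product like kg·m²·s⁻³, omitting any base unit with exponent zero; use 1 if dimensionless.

V = W/A (potential = power per current),
    = kg·m²·s⁻³·A⁻¹.
So V⁻² = kg⁻²·m⁻⁴·s⁶·A².
J = N·m (work = force × distance),
    = kg·m²·s⁻².
So J⁻² = kg⁻²·m⁻⁴·s⁴.
Combining: V⁻²·J⁻²·K² = (kg⁻²·m⁻⁴·s⁶·A²) · (kg⁻²·m⁻⁴·s⁴) · K² = kg⁻⁴·m⁻⁸·s¹⁰·A²·K².

kg⁻⁴·m⁻⁸·s¹⁰·A²·K²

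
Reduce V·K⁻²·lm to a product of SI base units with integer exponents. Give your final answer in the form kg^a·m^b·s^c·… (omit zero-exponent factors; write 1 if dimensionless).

V = kg·m²·s⁻³·A⁻¹.
lm = cd.
Combining: V·K⁻²·lm = (kg·m²·s⁻³·A⁻¹) · K⁻² · cd = kg·m²·s⁻³·A⁻¹·K⁻²·cd.

kg·m²·s⁻³·A⁻¹·K⁻²·cd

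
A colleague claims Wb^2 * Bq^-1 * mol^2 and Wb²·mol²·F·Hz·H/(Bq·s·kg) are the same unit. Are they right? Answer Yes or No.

No

Left side:
  Wb = V·s (flux: a volt is a weber per second),
      = kg·m²·s⁻²·A⁻¹.
  So Wb² = kg²·m⁴·s⁻⁴·A⁻².
  Bq = 1/s = s⁻¹ (activity is decays per second).
  So Bq⁻¹ = s.
  Combining: Wb²·Bq⁻¹·mol² = (kg²·m⁴·s⁻⁴·A⁻²) · s · mol² = kg²·m⁴·s⁻³·A⁻²·mol².
Right side:
  Bq = 1/s = s⁻¹ (activity is decays per second).
  So Bq⁻¹ = s.
  Wb = V·s (flux: a volt is a weber per second),
      = kg·m²·s⁻²·A⁻¹.
  So Wb² = kg²·m⁴·s⁻⁴·A⁻².
  F = C/V (capacitance = charge per voltage),
      = A·s/(kg·m²·s⁻³·A⁻¹) (substituting C and V),
      = kg⁻¹·m⁻²·s⁴·A².
  Hz = 1/s = s⁻¹ (frequency is cycles per second).
  H = Wb/A (inductance = flux per current),
      = kg·m²·s⁻²·A⁻².
  Combining: Bq⁻¹·Wb²·s⁻¹·mol²·F·kg⁻¹·Hz·H = s · (kg²·m⁴·s⁻⁴·A⁻²) · s⁻¹ · mol² · (kg⁻¹·m⁻²·s⁴·A²) · kg⁻¹ · s⁻¹ · (kg·m²·s⁻²·A⁻²) = kg·m⁴·s⁻³·A⁻²·mol².
Left is kg²·m⁴·s⁻³·A⁻²·mol²; right is kg·m⁴·s⁻³·A⁻²·mol² — different.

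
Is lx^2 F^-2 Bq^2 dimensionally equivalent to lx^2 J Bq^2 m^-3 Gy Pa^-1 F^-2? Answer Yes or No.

Left side:
  lx = lm/m² (illuminance = luminous flux per area),
      = m⁻²·cd.
  So lx² = m⁻⁴·cd².
  F = C/V (capacitance = charge per voltage),
      = A·s/(kg·m²·s⁻³·A⁻¹) (substituting C and V),
      = kg⁻¹·m⁻²·s⁴·A².
  So F⁻² = kg²·m⁴·s⁻⁸·A⁻⁴.
  Bq = 1/s = s⁻¹ (activity is decays per second).
  So Bq² = s⁻².
  Combining: lx²·F⁻²·Bq² = (m⁻⁴·cd²) · (kg²·m⁴·s⁻⁸·A⁻⁴) · s⁻² = kg²·s⁻¹⁰·A⁻⁴·cd².
Right side:
  lx = lm/m² (illuminance = luminous flux per area),
      = m⁻²·cd.
  So lx² = m⁻⁴·cd².
  J = N·m (work = force × distance),
      = kg·m²·s⁻².
  Bq = 1/s = s⁻¹ (activity is decays per second).
  So Bq² = s⁻².
  Gy = J/kg (absorbed dose = energy per mass),
      = m²·s⁻².
  Pa = N/m² (pressure = force per area),
      = kg·m⁻¹·s⁻².
  So Pa⁻¹ = kg⁻¹·m·s².
  F = C/V (capacitance = charge per voltage),
      = A·s/(kg·m²·s⁻³·A⁻¹) (substituting C and V),
      = kg⁻¹·m⁻²·s⁴·A².
  So F⁻² = kg²·m⁴·s⁻⁸·A⁻⁴.
  Combining: lx²·J·Bq²·m⁻³·Gy·Pa⁻¹·F⁻² = (m⁻⁴·cd²) · (kg·m²·s⁻²) · s⁻² · m⁻³ · (m²·s⁻²) · (kg⁻¹·m·s²) · (kg²·m⁴·s⁻⁸·A⁻⁴) = kg²·m²·s⁻¹²·A⁻⁴·cd².
Left is kg²·s⁻¹⁰·A⁻⁴·cd²; right is kg²·m²·s⁻¹²·A⁻⁴·cd² — different.

No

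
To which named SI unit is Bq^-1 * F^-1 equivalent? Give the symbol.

Ω

Bq = 1/s = s⁻¹ (activity is decays per second).
So Bq⁻¹ = s.
F = C/V (capacitance = charge per voltage),
    = A·s/(kg·m²·s⁻³·A⁻¹) (substituting C and V),
    = kg⁻¹·m⁻²·s⁴·A².
So F⁻¹ = kg·m²·s⁻⁴·A⁻².
Combining: Bq⁻¹·F⁻¹ = s · (kg·m²·s⁻⁴·A⁻²) = kg·m²·s⁻³·A⁻².
kg·m²·s⁻³·A⁻² is the base-SI form of the ohm.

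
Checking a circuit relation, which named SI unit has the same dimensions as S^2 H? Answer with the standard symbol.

S = 1/Ω (conductance is reciprocal resistance),
    = kg⁻¹·m⁻²·s³·A².
So S² = kg⁻²·m⁻⁴·s⁶·A⁴.
H = Wb/A (inductance = flux per current),
    = kg·m²·s⁻²·A⁻².
Combining: S²·H = (kg⁻²·m⁻⁴·s⁶·A⁴) · (kg·m²·s⁻²·A⁻²) = kg⁻¹·m⁻²·s⁴·A².
kg⁻¹·m⁻²·s⁴·A² is the base-SI form of the farad.

F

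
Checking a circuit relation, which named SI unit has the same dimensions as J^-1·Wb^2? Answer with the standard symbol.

J = N·m (work = force × distance),
    = kg·m²·s⁻².
So J⁻¹ = kg⁻¹·m⁻²·s².
Wb = V·s (flux: a volt is a weber per second),
    = kg·m²·s⁻²·A⁻¹.
So Wb² = kg²·m⁴·s⁻⁴·A⁻².
Combining: J⁻¹·Wb² = (kg⁻¹·m⁻²·s²) · (kg²·m⁴·s⁻⁴·A⁻²) = kg·m²·s⁻²·A⁻².
kg·m²·s⁻²·A⁻² is the base-SI form of the henry.

H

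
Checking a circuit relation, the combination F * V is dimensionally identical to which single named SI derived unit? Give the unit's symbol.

F = C/V (capacitance = charge per voltage),
    = A·s/(kg·m²·s⁻³·A⁻¹) (substituting C and V),
    = kg⁻¹·m⁻²·s⁴·A².
V = W/A (potential = power per current),
    = kg·m²·s⁻³·A⁻¹.
Combining: F·V = (kg⁻¹·m⁻²·s⁴·A²) · (kg·m²·s⁻³·A⁻¹) = s·A.
s·A is the base-SI form of the coulomb.

C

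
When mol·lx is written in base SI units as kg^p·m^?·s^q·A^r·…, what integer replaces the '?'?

lx = lm/m² (illuminance = luminous flux per area),
    = m⁻²·cd.
Combining: mol·lx = mol · (m⁻²·cd) = m⁻²·mol·cd.
The exponent of m is -2.

-2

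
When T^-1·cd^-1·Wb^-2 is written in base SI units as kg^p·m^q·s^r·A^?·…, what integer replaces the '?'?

3

T = Wb/m² (flux density = flux per area),
    = kg·s⁻²·A⁻¹.
So T⁻¹ = kg⁻¹·s²·A.
Wb = V·s (flux: a volt is a weber per second),
    = kg·m²·s⁻²·A⁻¹.
So Wb⁻² = kg⁻²·m⁻⁴·s⁴·A².
Combining: T⁻¹·cd⁻¹·Wb⁻² = (kg⁻¹·s²·A) · cd⁻¹ · (kg⁻²·m⁻⁴·s⁴·A²) = kg⁻³·m⁻⁴·s⁶·A³·cd⁻¹.
The exponent of A is 3.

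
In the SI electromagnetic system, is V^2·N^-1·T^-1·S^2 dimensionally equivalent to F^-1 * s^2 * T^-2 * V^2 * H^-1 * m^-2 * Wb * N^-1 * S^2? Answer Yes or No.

Yes

Left side:
  V = W/A (potential = power per current),
      = kg·m²·s⁻³·A⁻¹.
  So V² = kg²·m⁴·s⁻⁶·A⁻².
  N = kg·m/s² = kg·m·s⁻² (force = mass × acceleration).
  So N⁻¹ = kg⁻¹·m⁻¹·s².
  T = Wb/m² (flux density = flux per area),
      = kg·s⁻²·A⁻¹.
  So T⁻¹ = kg⁻¹·s²·A.
  S = 1/Ω (conductance is reciprocal resistance),
      = kg⁻¹·m⁻²·s³·A².
  So S² = kg⁻²·m⁻⁴·s⁶·A⁴.
  Combining: V²·N⁻¹·T⁻¹·S² = (kg²·m⁴·s⁻⁶·A⁻²) · (kg⁻¹·m⁻¹·s²) · (kg⁻¹·s²·A) · (kg⁻²·m⁻⁴·s⁶·A⁴) = kg⁻²·m⁻¹·s⁴·A³.
Right side:
  F = kg⁻¹·m⁻²·s⁴·A².
  So F⁻¹ = kg·m²·s⁻⁴·A⁻².
  T = kg·s⁻²·A⁻¹.
  So T⁻² = kg⁻²·s⁴·A².
  V = kg·m²·s⁻³·A⁻¹.
  So V² = kg²·m⁴·s⁻⁶·A⁻².
  H = kg·m²·s⁻²·A⁻².
  So H⁻¹ = kg⁻¹·m⁻²·s²·A².
  Wb = kg·m²·s⁻²·A⁻¹.
  N = kg·m·s⁻².
  So N⁻¹ = kg⁻¹·m⁻¹·s².
  S = kg⁻¹·m⁻²·s³·A².
  So S² = kg⁻²·m⁻⁴·s⁶·A⁴.
  Combining: F⁻¹·s²·T⁻²·V²·H⁻¹·m⁻²·Wb·N⁻¹·S² = (kg·m²·s⁻⁴·A⁻²) · s² · (kg⁻²·s⁴·A²) · (kg²·m⁴·s⁻⁶·A⁻²) · (kg⁻¹·m⁻²·s²·A²) · m⁻² · (kg·m²·s⁻²·A⁻¹) · (kg⁻¹·m⁻¹·s²) · (kg⁻²·m⁻⁴·s⁶·A⁴) = kg⁻²·m⁻¹·s⁴·A³.
Both reduce to kg⁻²·m⁻¹·s⁴·A³.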